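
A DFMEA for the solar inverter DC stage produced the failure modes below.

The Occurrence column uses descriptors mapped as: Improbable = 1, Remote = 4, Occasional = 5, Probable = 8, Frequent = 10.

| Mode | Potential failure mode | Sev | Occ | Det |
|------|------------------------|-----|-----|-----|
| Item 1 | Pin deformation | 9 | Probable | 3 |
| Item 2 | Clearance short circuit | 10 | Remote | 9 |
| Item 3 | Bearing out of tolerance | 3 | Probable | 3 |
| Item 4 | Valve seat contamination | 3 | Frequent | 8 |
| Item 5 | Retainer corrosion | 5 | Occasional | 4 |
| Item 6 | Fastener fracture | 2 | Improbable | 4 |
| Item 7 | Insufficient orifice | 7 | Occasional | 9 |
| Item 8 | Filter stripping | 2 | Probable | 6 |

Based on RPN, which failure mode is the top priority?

Item 2

RPN = Severity × Occurrence × Detection:
  Item 1: 9 × 8 × 3 = 216
  Item 2: 10 × 4 × 9 = 360
  Item 3: 3 × 8 × 3 = 72
  Item 4: 3 × 10 × 8 = 240
  Item 5: 5 × 5 × 4 = 100
  Item 6: 2 × 1 × 4 = 8
  Item 7: 7 × 5 × 9 = 315
  Item 8: 2 × 8 × 6 = 96
Highest RPN is 360 → Item 2.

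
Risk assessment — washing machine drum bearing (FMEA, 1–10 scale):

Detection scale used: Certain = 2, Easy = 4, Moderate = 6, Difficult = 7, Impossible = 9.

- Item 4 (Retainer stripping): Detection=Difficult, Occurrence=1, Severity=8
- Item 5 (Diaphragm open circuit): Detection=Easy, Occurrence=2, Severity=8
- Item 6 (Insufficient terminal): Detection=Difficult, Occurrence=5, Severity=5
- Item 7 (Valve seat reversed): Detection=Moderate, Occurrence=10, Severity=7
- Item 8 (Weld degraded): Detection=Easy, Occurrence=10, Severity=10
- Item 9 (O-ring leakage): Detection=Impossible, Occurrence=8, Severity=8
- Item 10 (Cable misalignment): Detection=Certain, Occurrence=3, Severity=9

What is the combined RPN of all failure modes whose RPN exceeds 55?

1691

RPN = Severity × Occurrence × Detection:
  Item 4: 8 × 1 × 7 = 56
  Item 5: 8 × 2 × 4 = 64
  Item 6: 5 × 5 × 7 = 175
  Item 7: 7 × 10 × 6 = 420
  Item 8: 10 × 10 × 4 = 400
  Item 9: 8 × 8 × 9 = 576
  Item 10: 9 × 3 × 2 = 54
RPN > 55: Item 4 (56), Item 5 (64), Item 6 (175), Item 7 (420), Item 8 (400), Item 9 (576).
Sum: 56 + 64 + 175 + 420 + 400 + 576 = 1691.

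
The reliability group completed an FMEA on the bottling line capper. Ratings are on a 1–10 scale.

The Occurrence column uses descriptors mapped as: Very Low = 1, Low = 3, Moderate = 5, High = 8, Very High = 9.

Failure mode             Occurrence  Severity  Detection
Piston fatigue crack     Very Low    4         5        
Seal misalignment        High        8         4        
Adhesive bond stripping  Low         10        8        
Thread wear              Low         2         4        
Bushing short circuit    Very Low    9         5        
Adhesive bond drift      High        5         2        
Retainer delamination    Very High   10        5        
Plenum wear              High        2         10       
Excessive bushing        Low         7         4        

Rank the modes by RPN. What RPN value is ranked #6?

80

RPN = Severity × Occurrence × Detection:
  Piston fatigue crack: 4 × 1 × 5 = 20
  Seal misalignment: 8 × 8 × 4 = 256
  Adhesive bond stripping: 10 × 3 × 8 = 240
  Thread wear: 2 × 3 × 4 = 24
  Bushing short circuit: 9 × 1 × 5 = 45
  Adhesive bond drift: 5 × 8 × 2 = 80
  Retainer delamination: 10 × 9 × 5 = 450
  Plenum wear: 2 × 8 × 10 = 160
  Excessive bushing: 7 × 3 × 4 = 84
Sorted descending: 450, 256, 240, 160, 84, 80, 45, 24, 20.
The sixth-highest RPN is 80 (Adhesive bond drift).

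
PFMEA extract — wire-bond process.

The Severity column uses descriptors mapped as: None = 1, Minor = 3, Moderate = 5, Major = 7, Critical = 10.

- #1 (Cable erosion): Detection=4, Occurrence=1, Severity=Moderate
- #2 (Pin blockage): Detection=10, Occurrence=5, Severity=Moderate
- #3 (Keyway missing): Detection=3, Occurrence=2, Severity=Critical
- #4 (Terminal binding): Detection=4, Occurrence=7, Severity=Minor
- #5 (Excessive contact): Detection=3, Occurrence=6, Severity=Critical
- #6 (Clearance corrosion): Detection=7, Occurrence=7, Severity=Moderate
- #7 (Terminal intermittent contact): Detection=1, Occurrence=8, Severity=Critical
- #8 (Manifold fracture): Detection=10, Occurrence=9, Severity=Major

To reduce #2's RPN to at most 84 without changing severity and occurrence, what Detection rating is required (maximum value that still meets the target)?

3

#2: S=5, O=5, D=10 → current RPN = 250.
Fixed product = 25. Need 25 × D ≤ 84, so D ≤ 84/25 = 3.36.
Maximum integer Detection rating = 3 (gives RPN 75; D=4 would give 100 > 84).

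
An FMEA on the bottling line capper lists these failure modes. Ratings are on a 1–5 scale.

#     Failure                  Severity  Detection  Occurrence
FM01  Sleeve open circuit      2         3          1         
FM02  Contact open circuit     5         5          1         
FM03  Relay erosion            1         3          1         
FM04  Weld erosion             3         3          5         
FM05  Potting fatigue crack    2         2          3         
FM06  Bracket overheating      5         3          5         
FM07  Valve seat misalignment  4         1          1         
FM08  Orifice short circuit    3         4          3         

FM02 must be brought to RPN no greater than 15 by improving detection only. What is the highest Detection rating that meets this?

3

FM02: S=5, O=1, D=5 → current RPN = 25.
Fixed product = 5. Need 5 × D ≤ 15, so D ≤ 15/5 = 3.00.
Maximum integer Detection rating = 3 (gives RPN 15; D=4 would give 20 > 15).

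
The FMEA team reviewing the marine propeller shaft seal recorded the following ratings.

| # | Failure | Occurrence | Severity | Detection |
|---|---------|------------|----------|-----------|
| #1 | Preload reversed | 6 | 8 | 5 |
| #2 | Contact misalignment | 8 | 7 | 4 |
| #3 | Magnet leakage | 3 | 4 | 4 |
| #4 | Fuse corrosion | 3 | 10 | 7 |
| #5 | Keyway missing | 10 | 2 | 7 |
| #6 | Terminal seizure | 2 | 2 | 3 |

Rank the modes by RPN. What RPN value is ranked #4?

RPN = Severity × Occurrence × Detection:
  #1: 8 × 6 × 5 = 240
  #2: 7 × 8 × 4 = 224
  #3: 4 × 3 × 4 = 48
  #4: 10 × 3 × 7 = 210
  #5: 2 × 10 × 7 = 140
  #6: 2 × 2 × 3 = 12
Sorted descending: 240, 224, 210, 140, 48, 12.
The fourth-highest RPN is 140 (#5).

140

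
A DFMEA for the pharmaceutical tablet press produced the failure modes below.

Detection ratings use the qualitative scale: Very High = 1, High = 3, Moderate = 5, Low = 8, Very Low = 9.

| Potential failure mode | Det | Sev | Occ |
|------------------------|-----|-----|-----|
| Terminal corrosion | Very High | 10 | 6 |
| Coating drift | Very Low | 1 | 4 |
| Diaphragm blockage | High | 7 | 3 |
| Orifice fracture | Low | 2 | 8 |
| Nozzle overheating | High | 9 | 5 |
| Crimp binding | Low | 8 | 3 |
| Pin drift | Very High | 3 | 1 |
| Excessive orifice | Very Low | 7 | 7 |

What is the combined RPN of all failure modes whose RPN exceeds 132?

RPN = Severity × Occurrence × Detection:
  Terminal corrosion: 10 × 6 × 1 = 60
  Coating drift: 1 × 4 × 9 = 36
  Diaphragm blockage: 7 × 3 × 3 = 63
  Orifice fracture: 2 × 8 × 8 = 128
  Nozzle overheating: 9 × 5 × 3 = 135
  Crimp binding: 8 × 3 × 8 = 192
  Pin drift: 3 × 1 × 1 = 3
  Excessive orifice: 7 × 7 × 9 = 441
RPN > 132: Nozzle overheating (135), Crimp binding (192), Excessive orifice (441).
Sum: 135 + 192 + 441 = 768.

768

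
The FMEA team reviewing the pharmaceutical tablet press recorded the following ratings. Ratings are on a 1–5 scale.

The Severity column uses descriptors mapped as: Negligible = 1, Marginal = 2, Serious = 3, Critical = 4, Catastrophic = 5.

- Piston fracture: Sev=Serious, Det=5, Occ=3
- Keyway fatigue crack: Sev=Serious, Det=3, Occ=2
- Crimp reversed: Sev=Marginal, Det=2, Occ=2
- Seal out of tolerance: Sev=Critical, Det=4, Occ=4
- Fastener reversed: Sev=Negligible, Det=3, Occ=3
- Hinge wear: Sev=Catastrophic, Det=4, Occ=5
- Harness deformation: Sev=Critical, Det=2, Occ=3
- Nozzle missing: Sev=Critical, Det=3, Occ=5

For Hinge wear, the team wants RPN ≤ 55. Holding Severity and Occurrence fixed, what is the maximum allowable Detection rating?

Hinge wear: S=5, O=5, D=4 → current RPN = 100.
Fixed product = 25. Need 25 × D ≤ 55, so D ≤ 55/25 = 2.20.
Maximum integer Detection rating = 2 (gives RPN 50; D=3 would give 75 > 55).

2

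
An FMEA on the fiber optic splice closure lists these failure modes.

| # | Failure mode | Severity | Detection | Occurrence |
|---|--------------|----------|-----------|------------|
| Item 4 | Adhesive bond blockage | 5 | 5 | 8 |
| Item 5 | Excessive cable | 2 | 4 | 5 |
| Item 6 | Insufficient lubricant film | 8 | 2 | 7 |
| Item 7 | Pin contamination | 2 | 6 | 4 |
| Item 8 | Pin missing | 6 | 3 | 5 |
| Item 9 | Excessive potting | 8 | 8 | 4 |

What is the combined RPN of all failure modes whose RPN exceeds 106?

RPN = Severity × Occurrence × Detection:
  Item 4: 5 × 8 × 5 = 200
  Item 5: 2 × 5 × 4 = 40
  Item 6: 8 × 7 × 2 = 112
  Item 7: 2 × 4 × 6 = 48
  Item 8: 6 × 5 × 3 = 90
  Item 9: 8 × 4 × 8 = 256
RPN > 106: Item 4 (200), Item 6 (112), Item 9 (256).
Sum: 200 + 112 + 256 = 568.

568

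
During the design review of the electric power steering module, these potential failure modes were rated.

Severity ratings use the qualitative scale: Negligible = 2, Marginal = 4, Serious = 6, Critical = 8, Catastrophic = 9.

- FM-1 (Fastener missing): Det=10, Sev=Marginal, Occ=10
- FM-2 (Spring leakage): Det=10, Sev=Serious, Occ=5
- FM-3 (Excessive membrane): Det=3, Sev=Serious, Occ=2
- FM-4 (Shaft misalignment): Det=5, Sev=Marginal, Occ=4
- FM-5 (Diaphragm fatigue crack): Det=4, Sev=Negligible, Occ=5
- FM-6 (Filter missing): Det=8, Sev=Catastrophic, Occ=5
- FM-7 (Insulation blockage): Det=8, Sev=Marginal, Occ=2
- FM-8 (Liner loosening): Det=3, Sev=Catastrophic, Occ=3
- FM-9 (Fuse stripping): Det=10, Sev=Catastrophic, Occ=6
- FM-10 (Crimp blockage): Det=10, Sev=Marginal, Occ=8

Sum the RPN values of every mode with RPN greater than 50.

2145

RPN = Severity × Occurrence × Detection:
  FM-1: 4 × 10 × 10 = 400
  FM-2: 6 × 5 × 10 = 300
  FM-3: 6 × 2 × 3 = 36
  FM-4: 4 × 4 × 5 = 80
  FM-5: 2 × 5 × 4 = 40
  FM-6: 9 × 5 × 8 = 360
  FM-7: 4 × 2 × 8 = 64
  FM-8: 9 × 3 × 3 = 81
  FM-9: 9 × 6 × 10 = 540
  FM-10: 4 × 8 × 10 = 320
RPN > 50: FM-1 (400), FM-2 (300), FM-4 (80), FM-6 (360), FM-7 (64), FM-8 (81), FM-9 (540), FM-10 (320).
Sum: 400 + 300 + 80 + 360 + 64 + 81 + 540 + 320 = 2145.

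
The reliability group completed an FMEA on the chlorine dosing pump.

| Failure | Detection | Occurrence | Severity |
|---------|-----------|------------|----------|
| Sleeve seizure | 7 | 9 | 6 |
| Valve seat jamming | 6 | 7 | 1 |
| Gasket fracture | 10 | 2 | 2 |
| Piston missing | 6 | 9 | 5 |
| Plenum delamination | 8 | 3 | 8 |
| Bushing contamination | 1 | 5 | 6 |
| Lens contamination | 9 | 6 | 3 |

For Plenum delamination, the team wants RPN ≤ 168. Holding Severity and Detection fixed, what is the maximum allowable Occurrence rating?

2

Plenum delamination: S=8, O=3, D=8 → current RPN = 192.
Fixed product = 64. Need 64 × O ≤ 168, so O ≤ 168/64 = 2.62.
Maximum integer Occurrence rating = 2 (gives RPN 128; O=3 would give 192 > 168).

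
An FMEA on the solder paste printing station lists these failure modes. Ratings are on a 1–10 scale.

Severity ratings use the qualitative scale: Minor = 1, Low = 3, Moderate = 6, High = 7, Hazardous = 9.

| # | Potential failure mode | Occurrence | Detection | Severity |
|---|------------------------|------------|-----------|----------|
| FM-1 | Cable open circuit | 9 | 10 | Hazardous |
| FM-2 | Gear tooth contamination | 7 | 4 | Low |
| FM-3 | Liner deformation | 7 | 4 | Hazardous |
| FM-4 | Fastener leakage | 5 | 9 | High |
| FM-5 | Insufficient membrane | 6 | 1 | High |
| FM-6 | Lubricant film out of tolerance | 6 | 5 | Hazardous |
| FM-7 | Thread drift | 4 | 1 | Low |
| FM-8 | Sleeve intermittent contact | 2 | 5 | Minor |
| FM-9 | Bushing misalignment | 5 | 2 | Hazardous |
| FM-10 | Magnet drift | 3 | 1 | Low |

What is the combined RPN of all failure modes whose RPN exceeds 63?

RPN = Severity × Occurrence × Detection:
  FM-1: 9 × 9 × 10 = 810
  FM-2: 3 × 7 × 4 = 84
  FM-3: 9 × 7 × 4 = 252
  FM-4: 7 × 5 × 9 = 315
  FM-5: 7 × 6 × 1 = 42
  FM-6: 9 × 6 × 5 = 270
  FM-7: 3 × 4 × 1 = 12
  FM-8: 1 × 2 × 5 = 10
  FM-9: 9 × 5 × 2 = 90
  FM-10: 3 × 3 × 1 = 9
RPN > 63: FM-1 (810), FM-2 (84), FM-3 (252), FM-4 (315), FM-6 (270), FM-9 (90).
Sum: 810 + 84 + 252 + 315 + 270 + 90 = 1821.

1821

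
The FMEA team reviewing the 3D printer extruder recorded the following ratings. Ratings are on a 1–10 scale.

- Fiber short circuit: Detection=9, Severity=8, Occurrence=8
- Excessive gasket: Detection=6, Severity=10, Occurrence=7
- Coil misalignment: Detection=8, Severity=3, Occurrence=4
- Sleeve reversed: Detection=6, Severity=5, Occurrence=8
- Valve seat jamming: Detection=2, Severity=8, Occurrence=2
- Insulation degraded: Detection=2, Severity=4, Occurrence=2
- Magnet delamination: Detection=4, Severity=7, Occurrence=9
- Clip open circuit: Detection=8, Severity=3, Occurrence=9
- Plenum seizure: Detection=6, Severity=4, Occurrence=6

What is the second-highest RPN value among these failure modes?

420

RPN = Severity × Occurrence × Detection:
  Fiber short circuit: 8 × 8 × 9 = 576
  Excessive gasket: 10 × 7 × 6 = 420
  Coil misalignment: 3 × 4 × 8 = 96
  Sleeve reversed: 5 × 8 × 6 = 240
  Valve seat jamming: 8 × 2 × 2 = 32
  Insulation degraded: 4 × 2 × 2 = 16
  Magnet delamination: 7 × 9 × 4 = 252
  Clip open circuit: 3 × 9 × 8 = 216
  Plenum seizure: 4 × 6 × 6 = 144
Sorted descending: 576, 420, 252, 240, 216, 144, 96, 32, 16.
The second-highest RPN is 420 (Excessive gasket).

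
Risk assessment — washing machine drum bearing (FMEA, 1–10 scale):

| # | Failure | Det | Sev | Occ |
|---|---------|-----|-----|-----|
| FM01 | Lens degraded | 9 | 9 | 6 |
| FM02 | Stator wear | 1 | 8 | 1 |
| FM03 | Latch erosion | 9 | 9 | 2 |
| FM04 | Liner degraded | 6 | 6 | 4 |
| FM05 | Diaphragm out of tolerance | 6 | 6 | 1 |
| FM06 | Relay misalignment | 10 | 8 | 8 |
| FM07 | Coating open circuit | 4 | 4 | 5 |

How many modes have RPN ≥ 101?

4

RPN = Severity × Occurrence × Detection:
  FM01: 9 × 6 × 9 = 486
  FM02: 8 × 1 × 1 = 8
  FM03: 9 × 2 × 9 = 162
  FM04: 6 × 4 × 6 = 144
  FM05: 6 × 1 × 6 = 36
  FM06: 8 × 8 × 10 = 640
  FM07: 4 × 5 × 4 = 80
Modes with RPN ≥ 101: FM01 (486), FM03 (162), FM04 (144), FM06 (640) → 4.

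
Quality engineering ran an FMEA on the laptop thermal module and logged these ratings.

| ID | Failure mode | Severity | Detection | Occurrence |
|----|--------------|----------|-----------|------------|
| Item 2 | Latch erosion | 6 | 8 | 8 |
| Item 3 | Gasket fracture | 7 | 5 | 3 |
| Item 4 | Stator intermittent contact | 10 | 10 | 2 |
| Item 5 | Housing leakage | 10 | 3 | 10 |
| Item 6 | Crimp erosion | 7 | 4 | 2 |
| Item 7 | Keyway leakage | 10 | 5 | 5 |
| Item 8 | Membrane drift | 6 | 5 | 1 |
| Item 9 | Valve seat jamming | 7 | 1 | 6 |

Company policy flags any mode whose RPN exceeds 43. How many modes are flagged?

RPN = Severity × Occurrence × Detection:
  Item 2: 6 × 8 × 8 = 384
  Item 3: 7 × 3 × 5 = 105
  Item 4: 10 × 2 × 10 = 200
  Item 5: 10 × 10 × 3 = 300
  Item 6: 7 × 2 × 4 = 56
  Item 7: 10 × 5 × 5 = 250
  Item 8: 6 × 1 × 5 = 30
  Item 9: 7 × 6 × 1 = 42
Modes with RPN > 43: Item 2 (384), Item 3 (105), Item 4 (200), Item 5 (300), Item 6 (56), Item 7 (250) → 6.

6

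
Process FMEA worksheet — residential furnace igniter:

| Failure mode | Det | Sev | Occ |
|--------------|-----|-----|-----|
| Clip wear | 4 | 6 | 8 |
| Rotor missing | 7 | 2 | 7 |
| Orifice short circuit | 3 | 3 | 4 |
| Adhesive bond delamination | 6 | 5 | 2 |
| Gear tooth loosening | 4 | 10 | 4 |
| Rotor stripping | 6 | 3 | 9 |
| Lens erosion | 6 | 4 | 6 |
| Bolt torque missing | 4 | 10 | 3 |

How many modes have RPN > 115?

RPN = Severity × Occurrence × Detection:
  Clip wear: 6 × 8 × 4 = 192
  Rotor missing: 2 × 7 × 7 = 98
  Orifice short circuit: 3 × 4 × 3 = 36
  Adhesive bond delamination: 5 × 2 × 6 = 60
  Gear tooth loosening: 10 × 4 × 4 = 160
  Rotor stripping: 3 × 9 × 6 = 162
  Lens erosion: 4 × 6 × 6 = 144
  Bolt torque missing: 10 × 3 × 4 = 120
Modes with RPN > 115: Clip wear (192), Gear tooth loosening (160), Rotor stripping (162), Lens erosion (144), Bolt torque missing (120) → 5.

5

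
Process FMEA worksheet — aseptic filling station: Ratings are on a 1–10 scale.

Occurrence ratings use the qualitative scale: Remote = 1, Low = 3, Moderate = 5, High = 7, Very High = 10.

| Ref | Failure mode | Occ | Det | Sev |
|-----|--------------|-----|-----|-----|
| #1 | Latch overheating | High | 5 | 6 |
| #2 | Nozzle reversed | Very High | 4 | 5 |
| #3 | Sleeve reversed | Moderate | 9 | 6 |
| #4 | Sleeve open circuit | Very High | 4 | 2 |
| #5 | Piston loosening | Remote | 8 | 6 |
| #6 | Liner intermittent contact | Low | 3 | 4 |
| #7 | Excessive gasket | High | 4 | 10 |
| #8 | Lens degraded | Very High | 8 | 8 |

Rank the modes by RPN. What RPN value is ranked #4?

210

RPN = Severity × Occurrence × Detection:
  #1: 6 × 7 × 5 = 210
  #2: 5 × 10 × 4 = 200
  #3: 6 × 5 × 9 = 270
  #4: 2 × 10 × 4 = 80
  #5: 6 × 1 × 8 = 48
  #6: 4 × 3 × 3 = 36
  #7: 10 × 7 × 4 = 280
  #8: 8 × 10 × 8 = 640
Sorted descending: 640, 280, 270, 210, 200, 80, 48, 36.
The fourth-highest RPN is 210 (#1).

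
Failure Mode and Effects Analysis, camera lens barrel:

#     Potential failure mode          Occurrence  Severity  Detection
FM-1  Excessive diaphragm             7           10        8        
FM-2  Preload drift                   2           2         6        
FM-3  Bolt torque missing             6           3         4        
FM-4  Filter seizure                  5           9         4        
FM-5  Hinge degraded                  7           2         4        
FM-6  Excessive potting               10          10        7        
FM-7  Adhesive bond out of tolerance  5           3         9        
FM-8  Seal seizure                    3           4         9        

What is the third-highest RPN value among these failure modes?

180

RPN = Severity × Occurrence × Detection:
  FM-1: 10 × 7 × 8 = 560
  FM-2: 2 × 2 × 6 = 24
  FM-3: 3 × 6 × 4 = 72
  FM-4: 9 × 5 × 4 = 180
  FM-5: 2 × 7 × 4 = 56
  FM-6: 10 × 10 × 7 = 700
  FM-7: 3 × 5 × 9 = 135
  FM-8: 4 × 3 × 9 = 108
Sorted descending: 700, 560, 180, 135, 108, 72, 56, 24.
The third-highest RPN is 180 (FM-4).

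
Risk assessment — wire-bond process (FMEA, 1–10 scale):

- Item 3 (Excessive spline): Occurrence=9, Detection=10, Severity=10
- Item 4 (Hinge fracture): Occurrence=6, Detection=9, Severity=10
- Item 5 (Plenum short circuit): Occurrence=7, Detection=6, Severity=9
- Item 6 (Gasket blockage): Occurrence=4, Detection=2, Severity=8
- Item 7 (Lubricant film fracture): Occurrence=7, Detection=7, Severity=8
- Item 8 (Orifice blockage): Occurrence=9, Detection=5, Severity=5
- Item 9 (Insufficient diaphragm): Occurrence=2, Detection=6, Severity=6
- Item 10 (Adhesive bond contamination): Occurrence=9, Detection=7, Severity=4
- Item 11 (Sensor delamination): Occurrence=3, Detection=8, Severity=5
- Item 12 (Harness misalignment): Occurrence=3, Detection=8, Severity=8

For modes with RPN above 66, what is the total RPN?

RPN = Severity × Occurrence × Detection:
  Item 3: 10 × 9 × 10 = 900
  Item 4: 10 × 6 × 9 = 540
  Item 5: 9 × 7 × 6 = 378
  Item 6: 8 × 4 × 2 = 64
  Item 7: 8 × 7 × 7 = 392
  Item 8: 5 × 9 × 5 = 225
  Item 9: 6 × 2 × 6 = 72
  Item 10: 4 × 9 × 7 = 252
  Item 11: 5 × 3 × 8 = 120
  Item 12: 8 × 3 × 8 = 192
RPN > 66: Item 3 (900), Item 4 (540), Item 5 (378), Item 7 (392), Item 8 (225), Item 9 (72), Item 10 (252), Item 11 (120), Item 12 (192).
Sum: 900 + 540 + 378 + 392 + 225 + 72 + 252 + 120 + 192 = 3071.

3071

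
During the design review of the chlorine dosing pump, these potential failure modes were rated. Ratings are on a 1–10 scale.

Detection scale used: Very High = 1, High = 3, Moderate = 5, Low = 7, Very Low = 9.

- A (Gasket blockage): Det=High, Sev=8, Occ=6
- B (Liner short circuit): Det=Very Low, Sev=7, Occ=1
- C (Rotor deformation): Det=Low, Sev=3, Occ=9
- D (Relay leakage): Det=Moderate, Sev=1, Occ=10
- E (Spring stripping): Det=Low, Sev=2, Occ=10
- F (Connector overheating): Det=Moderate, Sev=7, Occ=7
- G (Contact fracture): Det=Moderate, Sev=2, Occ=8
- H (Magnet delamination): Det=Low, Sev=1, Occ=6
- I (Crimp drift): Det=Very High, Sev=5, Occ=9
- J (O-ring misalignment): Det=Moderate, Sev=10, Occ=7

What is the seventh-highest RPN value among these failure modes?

63

RPN = Severity × Occurrence × Detection:
  A: 8 × 6 × 3 = 144
  B: 7 × 1 × 9 = 63
  C: 3 × 9 × 7 = 189
  D: 1 × 10 × 5 = 50
  E: 2 × 10 × 7 = 140
  F: 7 × 7 × 5 = 245
  G: 2 × 8 × 5 = 80
  H: 1 × 6 × 7 = 42
  I: 5 × 9 × 1 = 45
  J: 10 × 7 × 5 = 350
Sorted descending: 350, 245, 189, 144, 140, 80, 63, 50, 45, 42.
The seventh-highest RPN is 63 (B).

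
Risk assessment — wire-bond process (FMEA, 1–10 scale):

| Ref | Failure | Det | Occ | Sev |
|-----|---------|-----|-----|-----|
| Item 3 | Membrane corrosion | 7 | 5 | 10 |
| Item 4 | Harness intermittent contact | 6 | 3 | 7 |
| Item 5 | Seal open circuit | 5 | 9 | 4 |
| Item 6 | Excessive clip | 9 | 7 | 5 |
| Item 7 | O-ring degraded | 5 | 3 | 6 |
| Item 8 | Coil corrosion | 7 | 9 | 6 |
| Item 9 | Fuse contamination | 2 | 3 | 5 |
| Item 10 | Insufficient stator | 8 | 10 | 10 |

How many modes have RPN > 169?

5

RPN = Severity × Occurrence × Detection:
  Item 3: 10 × 5 × 7 = 350
  Item 4: 7 × 3 × 6 = 126
  Item 5: 4 × 9 × 5 = 180
  Item 6: 5 × 7 × 9 = 315
  Item 7: 6 × 3 × 5 = 90
  Item 8: 6 × 9 × 7 = 378
  Item 9: 5 × 3 × 2 = 30
  Item 10: 10 × 10 × 8 = 800
Modes with RPN > 169: Item 3 (350), Item 5 (180), Item 6 (315), Item 8 (378), Item 10 (800) → 5.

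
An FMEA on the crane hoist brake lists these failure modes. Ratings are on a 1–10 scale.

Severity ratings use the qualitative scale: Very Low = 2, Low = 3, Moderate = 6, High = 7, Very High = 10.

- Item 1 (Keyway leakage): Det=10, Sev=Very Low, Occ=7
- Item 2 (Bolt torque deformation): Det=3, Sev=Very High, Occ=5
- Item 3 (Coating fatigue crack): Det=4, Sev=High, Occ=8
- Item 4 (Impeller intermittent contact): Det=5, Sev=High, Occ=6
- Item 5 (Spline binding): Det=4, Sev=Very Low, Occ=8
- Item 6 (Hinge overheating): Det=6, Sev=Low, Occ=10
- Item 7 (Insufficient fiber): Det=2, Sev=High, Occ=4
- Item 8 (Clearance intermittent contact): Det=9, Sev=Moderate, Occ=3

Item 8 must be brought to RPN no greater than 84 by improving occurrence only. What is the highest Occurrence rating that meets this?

Item 8: S=6, O=3, D=9 → current RPN = 162.
Fixed product = 54. Need 54 × O ≤ 84, so O ≤ 84/54 = 1.56.
Maximum integer Occurrence rating = 1 (gives RPN 54; O=2 would give 108 > 84).

1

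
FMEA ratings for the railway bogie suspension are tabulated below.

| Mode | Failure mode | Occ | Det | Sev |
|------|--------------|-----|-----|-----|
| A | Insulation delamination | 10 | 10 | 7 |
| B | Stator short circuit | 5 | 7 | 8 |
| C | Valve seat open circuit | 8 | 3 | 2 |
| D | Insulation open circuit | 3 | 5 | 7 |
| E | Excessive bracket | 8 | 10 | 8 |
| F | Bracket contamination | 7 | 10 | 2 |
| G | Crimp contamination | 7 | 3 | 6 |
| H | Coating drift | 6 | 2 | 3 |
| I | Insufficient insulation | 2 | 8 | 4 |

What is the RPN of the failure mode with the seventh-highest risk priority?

RPN = Severity × Occurrence × Detection:
  A: 7 × 10 × 10 = 700
  B: 8 × 5 × 7 = 280
  C: 2 × 8 × 3 = 48
  D: 7 × 3 × 5 = 105
  E: 8 × 8 × 10 = 640
  F: 2 × 7 × 10 = 140
  G: 6 × 7 × 3 = 126
  H: 3 × 6 × 2 = 36
  I: 4 × 2 × 8 = 64
Sorted descending: 700, 640, 280, 140, 126, 105, 64, 48, 36.
The seventh-highest RPN is 64 (I).

64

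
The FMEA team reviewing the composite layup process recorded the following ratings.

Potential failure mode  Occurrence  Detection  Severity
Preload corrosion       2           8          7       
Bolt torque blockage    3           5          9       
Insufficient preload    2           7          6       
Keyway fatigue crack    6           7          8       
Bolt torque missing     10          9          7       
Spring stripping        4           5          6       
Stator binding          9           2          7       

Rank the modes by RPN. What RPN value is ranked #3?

135

RPN = Severity × Occurrence × Detection:
  Preload corrosion: 7 × 2 × 8 = 112
  Bolt torque blockage: 9 × 3 × 5 = 135
  Insufficient preload: 6 × 2 × 7 = 84
  Keyway fatigue crack: 8 × 6 × 7 = 336
  Bolt torque missing: 7 × 10 × 9 = 630
  Spring stripping: 6 × 4 × 5 = 120
  Stator binding: 7 × 9 × 2 = 126
Sorted descending: 630, 336, 135, 126, 120, 112, 84.
The third-highest RPN is 135 (Bolt torque blockage).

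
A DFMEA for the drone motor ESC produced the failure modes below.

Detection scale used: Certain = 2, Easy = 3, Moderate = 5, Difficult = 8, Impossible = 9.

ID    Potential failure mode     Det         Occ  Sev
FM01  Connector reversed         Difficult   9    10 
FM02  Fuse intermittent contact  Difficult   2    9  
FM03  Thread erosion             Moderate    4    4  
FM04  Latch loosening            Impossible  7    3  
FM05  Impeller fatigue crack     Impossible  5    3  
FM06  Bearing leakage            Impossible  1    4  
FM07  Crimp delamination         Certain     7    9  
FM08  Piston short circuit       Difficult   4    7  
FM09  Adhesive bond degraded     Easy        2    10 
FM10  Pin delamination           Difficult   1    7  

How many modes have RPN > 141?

RPN = Severity × Occurrence × Detection:
  FM01: 10 × 9 × 8 = 720
  FM02: 9 × 2 × 8 = 144
  FM03: 4 × 4 × 5 = 80
  FM04: 3 × 7 × 9 = 189
  FM05: 3 × 5 × 9 = 135
  FM06: 4 × 1 × 9 = 36
  FM07: 9 × 7 × 2 = 126
  FM08: 7 × 4 × 8 = 224
  FM09: 10 × 2 × 3 = 60
  FM10: 7 × 1 × 8 = 56
Modes with RPN > 141: FM01 (720), FM02 (144), FM04 (189), FM08 (224) → 4.

4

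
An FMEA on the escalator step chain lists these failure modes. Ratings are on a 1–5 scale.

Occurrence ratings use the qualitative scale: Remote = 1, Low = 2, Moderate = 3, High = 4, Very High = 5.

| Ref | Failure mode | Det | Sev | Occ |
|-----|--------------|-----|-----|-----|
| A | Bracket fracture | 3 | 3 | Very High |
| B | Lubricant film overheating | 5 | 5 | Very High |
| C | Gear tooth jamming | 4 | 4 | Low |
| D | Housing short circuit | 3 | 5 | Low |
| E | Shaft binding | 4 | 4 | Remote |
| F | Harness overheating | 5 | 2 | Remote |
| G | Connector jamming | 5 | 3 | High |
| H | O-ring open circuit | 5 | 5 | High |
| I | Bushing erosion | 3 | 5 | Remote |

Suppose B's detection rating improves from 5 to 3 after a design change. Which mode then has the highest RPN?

H

RPN = Severity × Occurrence × Detection:
  A: 3 × 5 × 3 = 45
  B: 5 × 5 × 5 = 125
  C: 4 × 2 × 4 = 32
  D: 5 × 2 × 3 = 30
  E: 4 × 1 × 4 = 16
  F: 2 × 1 × 5 = 10
  G: 3 × 4 × 5 = 60
  H: 5 × 4 × 5 = 100
  I: 5 × 1 × 3 = 15
After action: B → 5 × 5 × 3 = 75.
Revised RPNs: H=100, B=75, G=60, A=45, C=32, D=30, E=16, I=15, F=10.
Highest is now H (100).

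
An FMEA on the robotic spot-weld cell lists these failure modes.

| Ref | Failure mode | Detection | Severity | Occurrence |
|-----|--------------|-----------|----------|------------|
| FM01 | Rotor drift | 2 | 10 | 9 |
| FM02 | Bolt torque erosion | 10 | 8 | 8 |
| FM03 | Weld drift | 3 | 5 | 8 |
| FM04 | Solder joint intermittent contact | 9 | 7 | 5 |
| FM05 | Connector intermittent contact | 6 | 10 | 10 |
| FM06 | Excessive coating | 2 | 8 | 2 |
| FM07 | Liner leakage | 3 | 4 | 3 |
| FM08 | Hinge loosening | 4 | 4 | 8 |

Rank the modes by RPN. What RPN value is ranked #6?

120

RPN = Severity × Occurrence × Detection:
  FM01: 10 × 9 × 2 = 180
  FM02: 8 × 8 × 10 = 640
  FM03: 5 × 8 × 3 = 120
  FM04: 7 × 5 × 9 = 315
  FM05: 10 × 10 × 6 = 600
  FM06: 8 × 2 × 2 = 32
  FM07: 4 × 3 × 3 = 36
  FM08: 4 × 8 × 4 = 128
Sorted descending: 640, 600, 315, 180, 128, 120, 36, 32.
The sixth-highest RPN is 120 (FM03).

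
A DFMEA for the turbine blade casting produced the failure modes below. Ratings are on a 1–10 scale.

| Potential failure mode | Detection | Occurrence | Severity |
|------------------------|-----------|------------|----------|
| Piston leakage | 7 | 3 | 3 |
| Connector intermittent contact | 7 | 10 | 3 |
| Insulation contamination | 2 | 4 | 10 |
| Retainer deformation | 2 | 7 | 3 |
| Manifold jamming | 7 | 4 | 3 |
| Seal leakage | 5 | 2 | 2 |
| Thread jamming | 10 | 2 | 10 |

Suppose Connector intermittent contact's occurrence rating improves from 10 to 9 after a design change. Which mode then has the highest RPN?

Thread jamming

RPN = Severity × Occurrence × Detection:
  Piston leakage: 3 × 3 × 7 = 63
  Connector intermittent contact: 3 × 10 × 7 = 210
  Insulation contamination: 10 × 4 × 2 = 80
  Retainer deformation: 3 × 7 × 2 = 42
  Manifold jamming: 3 × 4 × 7 = 84
  Seal leakage: 2 × 2 × 5 = 20
  Thread jamming: 10 × 2 × 10 = 200
After action: Connector intermittent contact → 3 × 9 × 7 = 189.
Revised RPNs: Thread jamming=200, Connector intermittent contact=189, Manifold jamming=84, Insulation contamination=80, Piston leakage=63, Retainer deformation=42, Seal leakage=20.
Highest is now Thread jamming (200).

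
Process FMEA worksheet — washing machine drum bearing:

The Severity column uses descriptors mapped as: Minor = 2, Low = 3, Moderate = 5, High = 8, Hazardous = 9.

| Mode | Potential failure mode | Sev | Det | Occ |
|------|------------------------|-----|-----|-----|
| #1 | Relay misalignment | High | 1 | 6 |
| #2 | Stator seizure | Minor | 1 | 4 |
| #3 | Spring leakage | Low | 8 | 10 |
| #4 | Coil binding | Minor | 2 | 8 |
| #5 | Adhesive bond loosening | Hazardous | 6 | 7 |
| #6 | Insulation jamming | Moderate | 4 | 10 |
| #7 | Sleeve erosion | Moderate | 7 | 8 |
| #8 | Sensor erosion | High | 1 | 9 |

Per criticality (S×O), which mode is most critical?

Criticality = Severity × Occurrence:
  #1: 8 × 6 = 48
  #2: 2 × 4 = 8
  #3: 3 × 10 = 30
  #4: 2 × 8 = 16
  #5: 9 × 7 = 63
  #6: 5 × 10 = 50
  #7: 5 × 8 = 40
  #8: 8 × 9 = 72
Highest criticality is 72 → #8.

#8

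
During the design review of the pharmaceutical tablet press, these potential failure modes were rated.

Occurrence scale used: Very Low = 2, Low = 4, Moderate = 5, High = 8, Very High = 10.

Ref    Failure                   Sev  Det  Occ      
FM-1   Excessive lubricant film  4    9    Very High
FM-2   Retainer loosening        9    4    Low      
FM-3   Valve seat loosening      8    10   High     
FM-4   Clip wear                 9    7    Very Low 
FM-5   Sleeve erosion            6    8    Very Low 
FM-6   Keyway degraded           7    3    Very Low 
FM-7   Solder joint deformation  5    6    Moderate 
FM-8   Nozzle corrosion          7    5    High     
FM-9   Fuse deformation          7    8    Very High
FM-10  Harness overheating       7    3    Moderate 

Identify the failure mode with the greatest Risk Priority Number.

FM-3

RPN = Severity × Occurrence × Detection:
  FM-1: 4 × 10 × 9 = 360
  FM-2: 9 × 4 × 4 = 144
  FM-3: 8 × 8 × 10 = 640
  FM-4: 9 × 2 × 7 = 126
  FM-5: 6 × 2 × 8 = 96
  FM-6: 7 × 2 × 3 = 42
  FM-7: 5 × 5 × 6 = 150
  FM-8: 7 × 8 × 5 = 280
  FM-9: 7 × 10 × 8 = 560
  FM-10: 7 × 5 × 3 = 105
Highest RPN is 640 → FM-3.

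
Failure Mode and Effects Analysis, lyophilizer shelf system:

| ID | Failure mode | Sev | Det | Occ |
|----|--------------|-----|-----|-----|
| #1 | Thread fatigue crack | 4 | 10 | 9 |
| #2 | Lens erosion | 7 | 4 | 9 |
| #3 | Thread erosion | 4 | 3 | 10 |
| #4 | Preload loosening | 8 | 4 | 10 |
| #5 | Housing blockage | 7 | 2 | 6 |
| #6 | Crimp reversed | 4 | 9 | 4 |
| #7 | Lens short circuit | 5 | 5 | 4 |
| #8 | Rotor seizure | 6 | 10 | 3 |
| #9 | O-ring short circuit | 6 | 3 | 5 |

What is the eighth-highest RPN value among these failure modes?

RPN = Severity × Occurrence × Detection:
  #1: 4 × 9 × 10 = 360
  #2: 7 × 9 × 4 = 252
  #3: 4 × 10 × 3 = 120
  #4: 8 × 10 × 4 = 320
  #5: 7 × 6 × 2 = 84
  #6: 4 × 4 × 9 = 144
  #7: 5 × 4 × 5 = 100
  #8: 6 × 3 × 10 = 180
  #9: 6 × 5 × 3 = 90
Sorted descending: 360, 320, 252, 180, 144, 120, 100, 90, 84.
The eighth-highest RPN is 90 (#9).

90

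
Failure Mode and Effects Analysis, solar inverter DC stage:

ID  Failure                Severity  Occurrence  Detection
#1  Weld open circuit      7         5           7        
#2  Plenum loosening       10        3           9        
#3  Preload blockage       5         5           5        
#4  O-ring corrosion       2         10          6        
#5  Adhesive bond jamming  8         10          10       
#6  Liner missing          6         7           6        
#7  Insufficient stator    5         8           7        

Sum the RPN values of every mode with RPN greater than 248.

RPN = Severity × Occurrence × Detection:
  #1: 7 × 5 × 7 = 245
  #2: 10 × 3 × 9 = 270
  #3: 5 × 5 × 5 = 125
  #4: 2 × 10 × 6 = 120
  #5: 8 × 10 × 10 = 800
  #6: 6 × 7 × 6 = 252
  #7: 5 × 8 × 7 = 280
RPN > 248: #2 (270), #5 (800), #6 (252), #7 (280).
Sum: 270 + 800 + 252 + 280 = 1602.

1602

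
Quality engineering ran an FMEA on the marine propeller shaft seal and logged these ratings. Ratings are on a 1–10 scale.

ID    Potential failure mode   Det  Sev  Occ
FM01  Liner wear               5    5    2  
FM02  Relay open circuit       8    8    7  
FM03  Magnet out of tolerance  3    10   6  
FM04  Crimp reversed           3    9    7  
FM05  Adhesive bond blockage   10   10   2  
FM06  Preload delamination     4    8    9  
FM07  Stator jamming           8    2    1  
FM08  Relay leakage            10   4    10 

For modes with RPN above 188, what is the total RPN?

1525

RPN = Severity × Occurrence × Detection:
  FM01: 5 × 2 × 5 = 50
  FM02: 8 × 7 × 8 = 448
  FM03: 10 × 6 × 3 = 180
  FM04: 9 × 7 × 3 = 189
  FM05: 10 × 2 × 10 = 200
  FM06: 8 × 9 × 4 = 288
  FM07: 2 × 1 × 8 = 16
  FM08: 4 × 10 × 10 = 400
RPN > 188: FM02 (448), FM04 (189), FM05 (200), FM06 (288), FM08 (400).
Sum: 448 + 189 + 200 + 288 + 400 = 1525.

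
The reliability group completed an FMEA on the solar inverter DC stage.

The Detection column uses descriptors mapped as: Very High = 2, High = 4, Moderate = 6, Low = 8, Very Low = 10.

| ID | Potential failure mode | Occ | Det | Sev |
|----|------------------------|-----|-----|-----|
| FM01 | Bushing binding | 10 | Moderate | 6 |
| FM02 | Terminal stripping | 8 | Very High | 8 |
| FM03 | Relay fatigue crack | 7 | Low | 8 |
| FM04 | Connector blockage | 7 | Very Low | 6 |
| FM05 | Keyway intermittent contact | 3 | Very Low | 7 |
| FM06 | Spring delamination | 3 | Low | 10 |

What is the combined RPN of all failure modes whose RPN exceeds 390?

RPN = Severity × Occurrence × Detection:
  FM01: 6 × 10 × 6 = 360
  FM02: 8 × 8 × 2 = 128
  FM03: 8 × 7 × 8 = 448
  FM04: 6 × 7 × 10 = 420
  FM05: 7 × 3 × 10 = 210
  FM06: 10 × 3 × 8 = 240
RPN > 390: FM03 (448), FM04 (420).
Sum: 448 + 420 = 868.

868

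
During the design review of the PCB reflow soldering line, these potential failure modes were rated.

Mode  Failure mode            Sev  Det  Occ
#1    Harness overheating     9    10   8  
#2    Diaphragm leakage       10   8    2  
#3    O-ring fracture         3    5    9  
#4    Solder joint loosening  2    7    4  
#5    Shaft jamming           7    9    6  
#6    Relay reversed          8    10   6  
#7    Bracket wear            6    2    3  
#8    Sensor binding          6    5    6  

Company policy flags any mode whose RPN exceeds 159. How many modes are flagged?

RPN = Severity × Occurrence × Detection:
  #1: 9 × 8 × 10 = 720
  #2: 10 × 2 × 8 = 160
  #3: 3 × 9 × 5 = 135
  #4: 2 × 4 × 7 = 56
  #5: 7 × 6 × 9 = 378
  #6: 8 × 6 × 10 = 480
  #7: 6 × 3 × 2 = 36
  #8: 6 × 6 × 5 = 180
Modes with RPN > 159: #1 (720), #2 (160), #5 (378), #6 (480), #8 (180) → 5.

5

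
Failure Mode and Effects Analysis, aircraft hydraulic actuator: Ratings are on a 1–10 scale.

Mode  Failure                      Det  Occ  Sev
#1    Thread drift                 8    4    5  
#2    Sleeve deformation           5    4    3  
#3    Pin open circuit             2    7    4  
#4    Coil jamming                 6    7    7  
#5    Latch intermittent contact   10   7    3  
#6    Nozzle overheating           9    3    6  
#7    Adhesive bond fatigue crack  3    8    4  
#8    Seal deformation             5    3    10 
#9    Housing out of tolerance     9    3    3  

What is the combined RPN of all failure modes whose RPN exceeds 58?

1213

RPN = Severity × Occurrence × Detection:
  #1: 5 × 4 × 8 = 160
  #2: 3 × 4 × 5 = 60
  #3: 4 × 7 × 2 = 56
  #4: 7 × 7 × 6 = 294
  #5: 3 × 7 × 10 = 210
  #6: 6 × 3 × 9 = 162
  #7: 4 × 8 × 3 = 96
  #8: 10 × 3 × 5 = 150
  #9: 3 × 3 × 9 = 81
RPN > 58: #1 (160), #2 (60), #4 (294), #5 (210), #6 (162), #7 (96), #8 (150), #9 (81).
Sum: 160 + 60 + 294 + 210 + 162 + 96 + 150 + 81 = 1213.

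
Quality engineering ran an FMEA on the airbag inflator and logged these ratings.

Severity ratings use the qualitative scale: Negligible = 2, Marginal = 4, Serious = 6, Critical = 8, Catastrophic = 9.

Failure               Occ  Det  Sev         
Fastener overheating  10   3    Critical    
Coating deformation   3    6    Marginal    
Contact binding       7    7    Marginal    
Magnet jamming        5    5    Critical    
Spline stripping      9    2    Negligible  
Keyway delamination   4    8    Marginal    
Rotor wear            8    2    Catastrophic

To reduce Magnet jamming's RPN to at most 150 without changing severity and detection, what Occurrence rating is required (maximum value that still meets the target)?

Magnet jamming: S=8, O=5, D=5 → current RPN = 200.
Fixed product = 40. Need 40 × O ≤ 150, so O ≤ 150/40 = 3.75.
Maximum integer Occurrence rating = 3 (gives RPN 120; O=4 would give 160 > 150).

3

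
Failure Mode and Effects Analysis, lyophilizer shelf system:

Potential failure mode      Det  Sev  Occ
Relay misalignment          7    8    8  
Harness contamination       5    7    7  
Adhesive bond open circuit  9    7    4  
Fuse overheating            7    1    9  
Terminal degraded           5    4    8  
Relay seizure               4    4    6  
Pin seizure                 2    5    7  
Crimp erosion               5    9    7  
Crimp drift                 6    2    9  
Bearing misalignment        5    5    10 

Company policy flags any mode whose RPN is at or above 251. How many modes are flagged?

RPN = Severity × Occurrence × Detection:
  Relay misalignment: 8 × 8 × 7 = 448
  Harness contamination: 7 × 7 × 5 = 245
  Adhesive bond open circuit: 7 × 4 × 9 = 252
  Fuse overheating: 1 × 9 × 7 = 63
  Terminal degraded: 4 × 8 × 5 = 160
  Relay seizure: 4 × 6 × 4 = 96
  Pin seizure: 5 × 7 × 2 = 70
  Crimp erosion: 9 × 7 × 5 = 315
  Crimp drift: 2 × 9 × 6 = 108
  Bearing misalignment: 5 × 10 × 5 = 250
Modes with RPN ≥ 251: Relay misalignment (448), Adhesive bond open circuit (252), Crimp erosion (315) → 3.

3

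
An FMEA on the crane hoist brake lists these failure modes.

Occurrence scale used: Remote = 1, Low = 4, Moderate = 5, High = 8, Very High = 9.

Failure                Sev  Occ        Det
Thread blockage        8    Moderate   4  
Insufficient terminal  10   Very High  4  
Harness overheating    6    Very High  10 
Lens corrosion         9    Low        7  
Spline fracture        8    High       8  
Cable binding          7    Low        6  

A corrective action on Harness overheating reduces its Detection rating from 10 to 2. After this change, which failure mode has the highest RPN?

RPN = Severity × Occurrence × Detection:
  Thread blockage: 8 × 5 × 4 = 160
  Insufficient terminal: 10 × 9 × 4 = 360
  Harness overheating: 6 × 9 × 10 = 540
  Lens corrosion: 9 × 4 × 7 = 252
  Spline fracture: 8 × 8 × 8 = 512
  Cable binding: 7 × 4 × 6 = 168
After action: Harness overheating → 6 × 9 × 2 = 108.
Revised RPNs: Spline fracture=512, Insufficient terminal=360, Lens corrosion=252, Cable binding=168, Thread blockage=160, Harness overheating=108.
Highest is now Spline fracture (512).

Spline fracture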